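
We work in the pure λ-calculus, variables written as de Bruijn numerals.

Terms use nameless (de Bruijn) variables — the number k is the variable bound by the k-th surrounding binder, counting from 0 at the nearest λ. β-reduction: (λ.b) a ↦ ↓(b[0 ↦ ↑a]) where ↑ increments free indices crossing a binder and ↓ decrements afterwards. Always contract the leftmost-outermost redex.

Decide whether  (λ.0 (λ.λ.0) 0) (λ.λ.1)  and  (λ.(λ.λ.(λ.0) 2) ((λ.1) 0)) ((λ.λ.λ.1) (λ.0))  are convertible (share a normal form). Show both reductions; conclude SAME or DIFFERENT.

Term A:
  start: (λ.0 (λ.λ.0) 0) (λ.λ.1)
  →1  (λ.λ.1) (λ.λ.0) (λ.λ.1)
  →2  (λ.λ.λ.0) (λ.λ.1)
  →3  λ.λ.0

Term B:
  start: (λ.(λ.λ.(λ.0) 2) ((λ.1) 0)) ((λ.λ.λ.1) (λ.0))
  →1  (λ.λ.(λ.0) ((λ.λ.λ.1) (λ.0))) ((λ.(λ.λ.λ.1) (λ.0)) ((λ.λ.λ.1) (λ.0)))
  →2  λ.(λ.0) ((λ.λ.λ.1) (λ.0))
  →3  λ.(λ.λ.λ.1) (λ.0)
  →4  λ.λ.λ.1

Answer: DIFFERENT — A ⇓ λ.λ.0, B ⇓ λ.λ.λ.1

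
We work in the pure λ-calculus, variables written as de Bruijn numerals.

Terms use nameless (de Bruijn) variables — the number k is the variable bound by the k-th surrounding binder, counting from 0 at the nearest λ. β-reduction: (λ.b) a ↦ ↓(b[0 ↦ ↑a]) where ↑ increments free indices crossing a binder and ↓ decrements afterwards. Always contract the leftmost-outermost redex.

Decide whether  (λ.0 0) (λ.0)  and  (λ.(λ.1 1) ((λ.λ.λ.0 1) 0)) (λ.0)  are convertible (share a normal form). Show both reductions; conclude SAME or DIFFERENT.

Term A:
  start: (λ.0 0) (λ.0)
  step 1: (λ.0) (λ.0)
  step 2: λ.0

Term B:
  start: (λ.(λ.1 1) ((λ.λ.λ.0 1) 0)) (λ.0)
  step 1: (λ.(λ.0) (λ.0)) ((λ.λ.λ.0 1) (λ.0))
  step 2: (λ.0) (λ.0)
  step 3: λ.0

Answer: SAME — A ⇓ λ.0, B ⇓ λ.0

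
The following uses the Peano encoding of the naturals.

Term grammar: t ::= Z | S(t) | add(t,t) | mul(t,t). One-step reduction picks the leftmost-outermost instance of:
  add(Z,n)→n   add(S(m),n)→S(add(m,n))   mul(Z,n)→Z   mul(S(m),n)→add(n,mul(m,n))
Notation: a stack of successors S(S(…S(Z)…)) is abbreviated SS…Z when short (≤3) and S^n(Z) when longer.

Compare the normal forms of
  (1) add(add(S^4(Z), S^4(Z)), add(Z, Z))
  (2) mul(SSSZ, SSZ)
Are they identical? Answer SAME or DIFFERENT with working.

Term A:
  start: add(add(S^4(Z), S^4(Z)), add(Z, Z))
  step 1: add(S(add(SSSZ, S^4(Z))), add(Z, Z))
  step 2: S(add(add(SSSZ, S^4(Z)), add(Z, Z)))
  step 3: S(add(S(add(SSZ, S^4(Z))), add(Z, Z)))
  step 4: S(S(add(add(SSZ, S^4(Z)), add(Z, Z))))
  step 5: S(S(add(S(add(SZ, S^4(Z))), add(Z, Z))))
  step 6: S(S(S(add(add(SZ, S^4(Z)), add(Z, Z)))))
  step 7: S(S(S(add(S(add(Z, S^4(Z))), add(Z, Z)))))
  step 8: S(S(S(S(add(add(Z, S^4(Z)), add(Z, Z))))))
  step 9: S(S(S(S(add(S^4(Z), add(Z, Z))))))
  step 10: S(S(S(S(S(add(SSSZ, add(Z, Z)))))))
  step 11: S(S(S(S(S(S(add(SSZ, add(Z, Z))))))))
  step 12: S(S(S(S(S(S(S(add(SZ, add(Z, Z)))))))))
  step 13: S(S(S(S(S(S(S(S(add(Z, add(Z, Z))))))))))
  step 14: S(S(S(S(S(S(S(S(add(Z, Z)))))))))
  step 15: S^8(Z)

Term B:
  start: mul(SSSZ, SSZ)
  step 1: add(SSZ, mul(SSZ, SSZ))
  step 2: S(add(SZ, mul(SSZ, SSZ)))
  step 3: S(S(add(Z, mul(SSZ, SSZ))))
  step 4: S(S(mul(SSZ, SSZ)))
  step 5: S(S(add(SSZ, mul(SZ, SSZ))))
  step 6: S(S(S(add(SZ, mul(SZ, SSZ)))))
  step 7: S(S(S(S(add(Z, mul(SZ, SSZ))))))
  step 8: S(S(S(S(mul(SZ, SSZ)))))
  step 9: S(S(S(S(add(SSZ, mul(Z, SSZ))))))
  step 10: S(S(S(S(S(add(SZ, mul(Z, SSZ)))))))
  step 11: S(S(S(S(S(S(add(Z, mul(Z, SSZ))))))))
  step 12: S(S(S(S(S(S(mul(Z, SSZ)))))))
  step 13: S^6(Z)

Answer: DIFFERENT — A ⇓ S^8(Z), B ⇓ S^6(Z)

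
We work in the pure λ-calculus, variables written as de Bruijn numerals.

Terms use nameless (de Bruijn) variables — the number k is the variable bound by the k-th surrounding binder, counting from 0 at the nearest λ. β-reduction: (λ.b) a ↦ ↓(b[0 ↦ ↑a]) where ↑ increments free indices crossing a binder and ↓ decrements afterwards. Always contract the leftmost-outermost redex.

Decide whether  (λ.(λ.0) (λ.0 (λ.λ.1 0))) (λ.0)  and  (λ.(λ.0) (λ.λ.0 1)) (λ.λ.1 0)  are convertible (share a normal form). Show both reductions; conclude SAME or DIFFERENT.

Term A:
  start: (λ.(λ.0) (λ.0 (λ.λ.1 0))) (λ.0)
  [1] (λ.0) (λ.0 (λ.λ.1 0))
  [2] λ.0 (λ.λ.1 0)

Term B:
  start: (λ.(λ.0) (λ.λ.0 1)) (λ.λ.1 0)
  [1] (λ.0) (λ.λ.0 1)
  [2] λ.λ.0 1

Answer: DIFFERENT — A ⇓ λ.0 (λ.λ.1 0), B ⇓ λ.λ.0 1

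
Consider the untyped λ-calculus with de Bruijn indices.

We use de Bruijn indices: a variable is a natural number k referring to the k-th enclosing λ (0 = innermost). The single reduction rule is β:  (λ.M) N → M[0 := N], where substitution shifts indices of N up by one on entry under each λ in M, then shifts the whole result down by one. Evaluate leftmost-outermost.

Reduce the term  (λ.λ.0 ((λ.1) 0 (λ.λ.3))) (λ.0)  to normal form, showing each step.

  start: (λ.λ.0 ((λ.1) 0 (λ.λ.3))) (λ.0)
  [1] λ.0 ((λ.1) 0 (λ.λ.λ.0))
  [2] λ.0 (0 (λ.λ.λ.0))

Answer: normal form = λ.0 (0 (λ.λ.λ.0))  (in 2 steps)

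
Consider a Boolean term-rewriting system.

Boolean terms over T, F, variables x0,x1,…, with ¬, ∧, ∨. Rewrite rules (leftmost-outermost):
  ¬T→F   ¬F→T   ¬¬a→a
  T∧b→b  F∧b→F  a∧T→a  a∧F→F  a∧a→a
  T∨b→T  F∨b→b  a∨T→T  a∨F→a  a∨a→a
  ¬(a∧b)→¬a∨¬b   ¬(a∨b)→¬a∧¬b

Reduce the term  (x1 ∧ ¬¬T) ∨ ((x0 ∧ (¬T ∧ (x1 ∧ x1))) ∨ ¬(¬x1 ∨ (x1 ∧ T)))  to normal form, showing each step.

Answer: normal form = x1 ∨ (x1 ∧ ¬x1)  (in 11 steps)

Working:
  start: (x1 ∧ ¬¬T) ∨ ((x0 ∧ (¬T ∧ (x1 ∧ x1))) ∨ ¬(¬x1 ∨ (x1 ∧ T)))
  →1  (x1 ∧ T) ∨ ((x0 ∧ (¬T ∧ (x1 ∧ x1))) ∨ ¬(¬x1 ∨ (x1 ∧ T)))
  →2  x1 ∨ ((x0 ∧ (¬T ∧ (x1 ∧ x1))) ∨ ¬(¬x1 ∨ (x1 ∧ T)))
  →3  x1 ∨ ((x0 ∧ (F ∧ (x1 ∧ x1))) ∨ ¬(¬x1 ∨ (x1 ∧ T)))
  →4  x1 ∨ ((x0 ∧ F) ∨ ¬(¬x1 ∨ (x1 ∧ T)))
  →5  x1 ∨ (F ∨ ¬(¬x1 ∨ (x1 ∧ T)))
  →6  x1 ∨ ¬(¬x1 ∨ (x1 ∧ T))
  →7  x1 ∨ (¬¬x1 ∧ ¬(x1 ∧ T))
  →8  x1 ∨ (x1 ∧ ¬(x1 ∧ T))
  →9  x1 ∨ (x1 ∧ (¬x1 ∨ ¬T))
  →10  x1 ∨ (x1 ∧ (¬x1 ∨ F))
  →11  x1 ∨ (x1 ∧ ¬x1)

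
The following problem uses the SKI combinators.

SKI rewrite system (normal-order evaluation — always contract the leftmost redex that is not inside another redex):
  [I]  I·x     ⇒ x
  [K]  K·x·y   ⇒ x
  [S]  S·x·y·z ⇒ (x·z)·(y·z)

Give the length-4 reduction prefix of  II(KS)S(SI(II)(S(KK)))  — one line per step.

  start: II(KS)S(SI(II)(S(KK)))
  [1] I(KS)S(SI(II)(S(KK)))
  [2] KSS(SI(II)(S(KK)))
  [3] S(SI(II)(S(KK)))
  [4] S(I(S(KK))(II(S(KK))))

Answer: after 4 steps: S(I(S(KK))(II(S(KK))))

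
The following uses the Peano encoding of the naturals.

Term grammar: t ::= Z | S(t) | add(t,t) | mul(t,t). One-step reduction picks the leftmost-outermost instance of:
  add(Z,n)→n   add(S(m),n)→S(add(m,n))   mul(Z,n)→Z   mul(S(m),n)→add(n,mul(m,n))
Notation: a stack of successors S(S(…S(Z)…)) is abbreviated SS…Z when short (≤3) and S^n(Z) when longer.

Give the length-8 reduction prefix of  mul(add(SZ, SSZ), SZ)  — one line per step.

Answer: after 8 steps: S(S(mul(SZ, SZ)))

Derivation:
  start: mul(add(SZ, SSZ), SZ)
  [1] mul(S(add(Z, SSZ)), SZ)
  [2] add(SZ, mul(add(Z, SSZ), SZ))
  [3] S(add(Z, mul(add(Z, SSZ), SZ)))
  [4] S(mul(add(Z, SSZ), SZ))
  [5] S(mul(SSZ, SZ))
  [6] S(add(SZ, mul(SZ, SZ)))
  [7] S(S(add(Z, mul(SZ, SZ))))
  [8] S(S(mul(SZ, SZ)))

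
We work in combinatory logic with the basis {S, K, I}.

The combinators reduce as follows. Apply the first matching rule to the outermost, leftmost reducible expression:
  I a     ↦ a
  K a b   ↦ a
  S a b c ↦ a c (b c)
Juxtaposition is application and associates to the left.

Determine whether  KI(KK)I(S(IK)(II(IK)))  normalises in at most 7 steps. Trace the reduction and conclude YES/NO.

Answer: YES — reaches normal form SKK in 7 ≤ 7 steps

Derivation:
  start: KI(KK)I(S(IK)(II(IK)))
  step 1: II(S(IK)(II(IK)))
  step 2: I(S(IK)(II(IK)))
  step 3: S(IK)(II(IK))
  step 4: SK(II(IK))
  step 5: SK(I(IK))
  step 6: SK(IK)
  step 7: SKK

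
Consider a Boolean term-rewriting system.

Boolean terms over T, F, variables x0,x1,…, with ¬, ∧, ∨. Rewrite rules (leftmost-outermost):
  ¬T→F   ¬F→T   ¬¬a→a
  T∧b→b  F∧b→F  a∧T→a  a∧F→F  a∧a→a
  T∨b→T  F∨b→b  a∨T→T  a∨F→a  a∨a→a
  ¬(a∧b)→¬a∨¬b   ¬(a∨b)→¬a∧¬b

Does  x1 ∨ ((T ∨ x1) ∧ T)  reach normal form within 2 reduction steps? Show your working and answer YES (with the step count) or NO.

  start: x1 ∨ ((T ∨ x1) ∧ T)
  [1] x1 ∨ (T ∨ x1)
  [2] x1 ∨ T

Answer: NO — after 2 steps the term is x1 ∨ T, not yet normal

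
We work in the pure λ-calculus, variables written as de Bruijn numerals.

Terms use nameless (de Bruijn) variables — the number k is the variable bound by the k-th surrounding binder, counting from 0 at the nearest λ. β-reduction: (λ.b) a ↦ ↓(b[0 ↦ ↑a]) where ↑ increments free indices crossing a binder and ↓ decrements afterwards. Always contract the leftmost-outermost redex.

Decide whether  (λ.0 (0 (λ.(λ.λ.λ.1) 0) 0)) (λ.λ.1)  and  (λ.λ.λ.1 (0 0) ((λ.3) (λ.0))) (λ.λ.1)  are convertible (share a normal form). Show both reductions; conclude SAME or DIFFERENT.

Answer: DIFFERENT — A ⇓ λ.λ.λ.λ.1, B ⇓ λ.λ.1 (0 0) (λ.λ.1)

Derivation:
Term A:
  start: (λ.0 (0 (λ.(λ.λ.λ.1) 0) 0)) (λ.λ.1)
  step 1: (λ.λ.1) ((λ.λ.1) (λ.(λ.λ.λ.1) 0) (λ.λ.1))
  step 2: λ.(λ.λ.1) (λ.(λ.λ.λ.1) 0) (λ.λ.1)
  step 3: λ.(λ.λ.(λ.λ.λ.1) 0) (λ.λ.1)
  step 4: λ.λ.(λ.λ.λ.1) 0
  step 5: λ.λ.λ.λ.1

Term B:
  start: (λ.λ.λ.1 (0 0) ((λ.3) (λ.0))) (λ.λ.1)
  step 1: λ.λ.1 (0 0) ((λ.λ.λ.1) (λ.0))
  step 2: λ.λ.1 (0 0) (λ.λ.1)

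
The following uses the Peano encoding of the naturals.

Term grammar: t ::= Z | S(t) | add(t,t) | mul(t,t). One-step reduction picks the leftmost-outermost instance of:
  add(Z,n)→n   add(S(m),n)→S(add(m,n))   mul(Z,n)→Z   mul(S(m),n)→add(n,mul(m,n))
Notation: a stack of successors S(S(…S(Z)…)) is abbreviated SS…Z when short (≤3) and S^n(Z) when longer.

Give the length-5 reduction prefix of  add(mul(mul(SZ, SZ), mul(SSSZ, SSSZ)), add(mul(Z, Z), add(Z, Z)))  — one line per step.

Answer: after 5 steps: add(add(S(add(SSZ, mul(SSZ, SSSZ))), mul(add(Z, mul(Z, SZ)), mul(SSSZ, SSSZ))), add(mul(Z, Z), add(Z, Z)))

Reduction:
  start: add(mul(mul(SZ, SZ), mul(SSSZ, SSSZ)), add(mul(Z, Z), add(Z, Z)))
  [1] add(mul(add(SZ, mul(Z, SZ)), mul(SSSZ, SSSZ)), add(mul(Z, Z), add(Z, Z)))
  [2] add(mul(S(add(Z, mul(Z, SZ))), mul(SSSZ, SSSZ)), add(mul(Z, Z), add(Z, Z)))
  [3] add(add(mul(SSSZ, SSSZ), mul(add(Z, mul(Z, SZ)), mul(SSSZ, SSSZ))), add(mul(Z, Z), add(Z, Z)))
  [4] add(add(add(SSSZ, mul(SSZ, SSSZ)), mul(add(Z, mul(Z, SZ)), mul(SSSZ, SSSZ))), add(mul(Z, Z), add(Z, Z)))
  [5] add(add(S(add(SSZ, mul(SSZ, SSSZ))), mul(add(Z, mul(Z, SZ)), mul(SSSZ, SSSZ))), add(mul(Z, Z), add(Z, Z)))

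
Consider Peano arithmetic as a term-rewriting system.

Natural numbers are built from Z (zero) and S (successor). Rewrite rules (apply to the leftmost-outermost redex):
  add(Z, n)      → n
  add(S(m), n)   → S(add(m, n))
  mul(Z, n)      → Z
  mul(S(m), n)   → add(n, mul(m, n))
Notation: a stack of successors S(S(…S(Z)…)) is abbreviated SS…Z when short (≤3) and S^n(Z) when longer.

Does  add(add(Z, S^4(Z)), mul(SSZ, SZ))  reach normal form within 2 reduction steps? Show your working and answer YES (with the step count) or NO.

  start: add(add(Z, S^4(Z)), mul(SSZ, SZ))
  →1  add(S^4(Z), mul(SSZ, SZ))
  →2  S(add(SSSZ, mul(SSZ, SZ)))

Answer: NO — after 2 steps the term is S(add(SSSZ, mul(SSZ, SZ))), not yet normal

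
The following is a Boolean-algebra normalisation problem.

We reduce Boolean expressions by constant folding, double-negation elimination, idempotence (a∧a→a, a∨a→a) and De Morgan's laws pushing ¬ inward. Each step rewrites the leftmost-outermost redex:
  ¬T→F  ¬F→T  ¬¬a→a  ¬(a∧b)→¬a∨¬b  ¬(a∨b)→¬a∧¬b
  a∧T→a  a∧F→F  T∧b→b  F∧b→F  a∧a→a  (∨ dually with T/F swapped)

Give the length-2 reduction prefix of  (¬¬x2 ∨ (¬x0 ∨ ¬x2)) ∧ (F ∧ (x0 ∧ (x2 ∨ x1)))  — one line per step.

  start: (¬¬x2 ∨ (¬x0 ∨ ¬x2)) ∧ (F ∧ (x0 ∧ (x2 ∨ x1)))
  [1] (x2 ∨ (¬x0 ∨ ¬x2)) ∧ (F ∧ (x0 ∧ (x2 ∨ x1)))
  [2] (x2 ∨ (¬x0 ∨ ¬x2)) ∧ F

Answer: after 2 steps: (x2 ∨ (¬x0 ∨ ¬x2)) ∧ F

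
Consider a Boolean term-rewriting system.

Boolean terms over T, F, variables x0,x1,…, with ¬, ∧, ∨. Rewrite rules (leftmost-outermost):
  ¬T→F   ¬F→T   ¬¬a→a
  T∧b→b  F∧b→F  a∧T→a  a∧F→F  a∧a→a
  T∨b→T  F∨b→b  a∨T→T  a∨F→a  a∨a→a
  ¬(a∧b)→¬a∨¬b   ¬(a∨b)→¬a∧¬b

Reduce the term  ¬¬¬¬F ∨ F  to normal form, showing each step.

  start: ¬¬¬¬F ∨ F
  step 1: ¬¬¬¬F
  step 2: ¬¬F
  step 3: F

Answer: normal form = F  (in 3 steps)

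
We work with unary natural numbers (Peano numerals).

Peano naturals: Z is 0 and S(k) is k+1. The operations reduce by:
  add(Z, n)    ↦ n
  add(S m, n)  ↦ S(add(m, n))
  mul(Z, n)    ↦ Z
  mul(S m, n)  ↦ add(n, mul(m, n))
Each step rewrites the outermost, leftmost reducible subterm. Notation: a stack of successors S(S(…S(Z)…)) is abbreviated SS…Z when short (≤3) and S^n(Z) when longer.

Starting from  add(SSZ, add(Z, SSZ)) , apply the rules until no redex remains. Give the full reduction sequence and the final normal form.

Answer: normal form = S^4(Z)  (in 4 steps)

Reduction:
  start: add(SSZ, add(Z, SSZ))
  [1] S(add(SZ, add(Z, SSZ)))
  [2] S(S(add(Z, add(Z, SSZ))))
  [3] S(S(add(Z, SSZ)))
  [4] S^4(Z)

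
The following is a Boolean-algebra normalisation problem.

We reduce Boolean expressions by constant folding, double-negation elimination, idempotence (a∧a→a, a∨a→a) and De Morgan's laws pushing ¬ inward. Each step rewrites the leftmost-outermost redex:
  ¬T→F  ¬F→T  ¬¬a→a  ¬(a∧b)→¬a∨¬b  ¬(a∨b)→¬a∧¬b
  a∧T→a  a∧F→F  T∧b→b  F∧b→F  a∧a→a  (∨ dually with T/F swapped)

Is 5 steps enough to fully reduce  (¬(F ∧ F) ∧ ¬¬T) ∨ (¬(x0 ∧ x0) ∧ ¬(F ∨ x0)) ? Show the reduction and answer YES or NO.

  start: (¬(F ∧ F) ∧ ¬¬T) ∨ (¬(x0 ∧ x0) ∧ ¬(F ∨ x0))
  [1] ((¬F ∨ ¬F) ∧ ¬¬T) ∨ (¬(x0 ∧ x0) ∧ ¬(F ∨ x0))
  [2] (¬F ∧ ¬¬T) ∨ (¬(x0 ∧ x0) ∧ ¬(F ∨ x0))
  [3] (T ∧ ¬¬T) ∨ (¬(x0 ∧ x0) ∧ ¬(F ∨ x0))
  [4] ¬¬T ∨ (¬(x0 ∧ x0) ∧ ¬(F ∨ x0))
  [5] T ∨ (¬(x0 ∧ x0) ∧ ¬(F ∨ x0))

Answer: NO — after 5 steps the term is T ∨ (¬(x0 ∧ x0) ∧ ¬(F ∨ x0)), not yet normal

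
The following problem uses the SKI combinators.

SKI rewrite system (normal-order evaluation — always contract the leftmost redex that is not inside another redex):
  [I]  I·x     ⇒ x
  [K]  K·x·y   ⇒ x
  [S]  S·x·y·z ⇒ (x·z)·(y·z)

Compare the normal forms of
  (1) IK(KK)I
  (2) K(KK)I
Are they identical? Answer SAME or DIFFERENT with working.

Term A:
  start: IK(KK)I
  step 1: K(KK)I
  step 2: KK

Term B:
  start: K(KK)I
  step 1: KK

Answer: SAME — A ⇓ KK, B ⇓ KK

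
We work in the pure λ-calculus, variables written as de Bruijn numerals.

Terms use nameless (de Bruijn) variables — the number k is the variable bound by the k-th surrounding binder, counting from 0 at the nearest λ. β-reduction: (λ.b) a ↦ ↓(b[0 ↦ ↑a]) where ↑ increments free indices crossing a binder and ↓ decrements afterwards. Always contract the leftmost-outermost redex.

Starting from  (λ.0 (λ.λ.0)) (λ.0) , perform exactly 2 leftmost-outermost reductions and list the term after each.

  start: (λ.0 (λ.λ.0)) (λ.0)
  [1] (λ.0) (λ.λ.0)
  [2] λ.λ.0

Answer: after 2 steps: λ.λ.0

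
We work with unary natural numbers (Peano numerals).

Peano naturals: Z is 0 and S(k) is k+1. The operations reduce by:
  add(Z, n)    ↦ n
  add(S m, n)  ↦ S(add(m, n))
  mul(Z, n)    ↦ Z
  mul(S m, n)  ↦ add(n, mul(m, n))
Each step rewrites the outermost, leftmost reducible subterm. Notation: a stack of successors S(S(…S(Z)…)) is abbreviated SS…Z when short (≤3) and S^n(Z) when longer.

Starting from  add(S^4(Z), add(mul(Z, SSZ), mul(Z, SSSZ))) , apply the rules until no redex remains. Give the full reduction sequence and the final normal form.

  start: add(S^4(Z), add(mul(Z, SSZ), mul(Z, SSSZ)))
  step 1: S(add(SSSZ, add(mul(Z, SSZ), mul(Z, SSSZ))))
  step 2: S(S(add(SSZ, add(mul(Z, SSZ), mul(Z, SSSZ)))))
  step 3: S(S(S(add(SZ, add(mul(Z, SSZ), mul(Z, SSSZ))))))
  step 4: S(S(S(S(add(Z, add(mul(Z, SSZ), mul(Z, SSSZ)))))))
  step 5: S(S(S(S(add(mul(Z, SSZ), mul(Z, SSSZ))))))
  step 6: S(S(S(S(add(Z, mul(Z, SSSZ))))))
  step 7: S(S(S(S(mul(Z, SSSZ)))))
  step 8: S^4(Z)

Answer: normal form = S^4(Z)  (in 8 steps)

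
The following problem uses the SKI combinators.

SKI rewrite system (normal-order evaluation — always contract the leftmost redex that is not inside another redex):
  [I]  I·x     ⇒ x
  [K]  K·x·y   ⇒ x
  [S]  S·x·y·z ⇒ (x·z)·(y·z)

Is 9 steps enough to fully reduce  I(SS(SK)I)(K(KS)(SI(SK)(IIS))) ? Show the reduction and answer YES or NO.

  start: I(SS(SK)I)(K(KS)(SI(SK)(IIS)))
  →1  SS(SK)I(K(KS)(SI(SK)(IIS)))
  →2  SI(SKI)(K(KS)(SI(SK)(IIS)))
  →3  I(K(KS)(SI(SK)(IIS)))(SKI(K(KS)(SI(SK)(IIS))))
  →4  K(KS)(SI(SK)(IIS))(SKI(K(KS)(SI(SK)(IIS))))
  →5  KS(SKI(K(KS)(SI(SK)(IIS))))
  →6  S

Answer: YES — reaches normal form S in 6 ≤ 9 steps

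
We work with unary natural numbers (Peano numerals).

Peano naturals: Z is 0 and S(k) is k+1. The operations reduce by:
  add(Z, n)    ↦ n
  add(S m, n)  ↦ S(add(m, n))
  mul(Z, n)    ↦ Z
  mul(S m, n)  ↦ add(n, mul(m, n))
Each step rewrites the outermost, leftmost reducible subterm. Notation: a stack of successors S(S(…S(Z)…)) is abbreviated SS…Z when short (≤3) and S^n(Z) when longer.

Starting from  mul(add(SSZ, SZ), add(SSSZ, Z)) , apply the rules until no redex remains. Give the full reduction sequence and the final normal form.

Answer: normal form = S^9(Z)  (in 31 steps)

Working:
  start: mul(add(SSZ, SZ), add(SSSZ, Z))
  step 1: mul(S(add(SZ, SZ)), add(SSSZ, Z))
  step 2: add(add(SSSZ, Z), mul(add(SZ, SZ), add(SSSZ, Z)))
  step 3: add(S(add(SSZ, Z)), mul(add(SZ, SZ), add(SSSZ, Z)))
  step 4: S(add(add(SSZ, Z), mul(add(SZ, SZ), add(SSSZ, Z))))
  step 5: S(add(S(add(SZ, Z)), mul(add(SZ, SZ), add(SSSZ, Z))))
  step 6: S(S(add(add(SZ, Z), mul(add(SZ, SZ), add(SSSZ, Z)))))
  step 7: S(S(add(S(add(Z, Z)), mul(add(SZ, SZ), add(SSSZ, Z)))))
  step 8: S(S(S(add(add(Z, Z), mul(add(SZ, SZ), add(SSSZ, Z))))))
  step 9: S(S(S(add(Z, mul(add(SZ, SZ), add(SSSZ, Z))))))
  step 10: S(S(S(mul(add(SZ, SZ), add(SSSZ, Z)))))
  step 11: S(S(S(mul(S(add(Z, SZ)), add(SSSZ, Z)))))
  step 12: S(S(S(add(add(SSSZ, Z), mul(add(Z, SZ), add(SSSZ, Z))))))
  step 13: S(S(S(add(S(add(SSZ, Z)), mul(add(Z, SZ), add(SSSZ, Z))))))
  step 14: S(S(S(S(add(add(SSZ, Z), mul(add(Z, SZ), add(SSSZ, Z)))))))
  step 15: S(S(S(S(add(S(add(SZ, Z)), mul(add(Z, SZ), add(SSSZ, Z)))))))
  step 16: S(S(S(S(S(add(add(SZ, Z), mul(add(Z, SZ), add(SSSZ, Z))))))))
  step 17: S(S(S(S(S(add(S(add(Z, Z)), mul(add(Z, SZ), add(SSSZ, Z))))))))
  step 18: S(S(S(S(S(S(add(add(Z, Z), mul(add(Z, SZ), add(SSSZ, Z)))))))))
  step 19: S(S(S(S(S(S(add(Z, mul(add(Z, SZ), add(SSSZ, Z)))))))))
  step 20: S(S(S(S(S(S(mul(add(Z, SZ), add(SSSZ, Z))))))))
  step 21: S(S(S(S(S(S(mul(SZ, add(SSSZ, Z))))))))
  step 22: S(S(S(S(S(S(add(add(SSSZ, Z), mul(Z, add(SSSZ, Z)))))))))
  step 23: S(S(S(S(S(S(add(S(add(SSZ, Z)), mul(Z, add(SSSZ, Z)))))))))
  step 24: S(S(S(S(S(S(S(add(add(SSZ, Z), mul(Z, add(SSSZ, Z))))))))))
  step 25: S(S(S(S(S(S(S(add(S(add(SZ, Z)), mul(Z, add(SSSZ, Z))))))))))
  step 26: S(S(S(S(S(S(S(S(add(add(SZ, Z), mul(Z, add(SSSZ, Z)))))))))))
  step 27: S(S(S(S(S(S(S(S(add(S(add(Z, Z)), mul(Z, add(SSSZ, Z)))))))))))
  step 28: S(S(S(S(S(S(S(S(S(add(add(Z, Z), mul(Z, add(SSSZ, Z))))))))))))
  step 29: S(S(S(S(S(S(S(S(S(add(Z, mul(Z, add(SSSZ, Z))))))))))))
  step 30: S(S(S(S(S(S(S(S(S(mul(Z, add(SSSZ, Z)))))))))))
  step 31: S^9(Z)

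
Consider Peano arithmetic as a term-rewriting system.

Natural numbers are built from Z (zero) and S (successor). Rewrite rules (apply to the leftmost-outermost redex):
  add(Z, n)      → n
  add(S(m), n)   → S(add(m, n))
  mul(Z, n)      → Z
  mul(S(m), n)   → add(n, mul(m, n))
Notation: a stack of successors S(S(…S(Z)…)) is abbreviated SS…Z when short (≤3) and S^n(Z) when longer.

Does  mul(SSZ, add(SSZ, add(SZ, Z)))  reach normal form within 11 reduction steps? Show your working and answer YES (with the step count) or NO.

  start: mul(SSZ, add(SSZ, add(SZ, Z)))
  step 1: add(add(SSZ, add(SZ, Z)), mul(SZ, add(SSZ, add(SZ, Z))))
  step 2: add(S(add(SZ, add(SZ, Z))), mul(SZ, add(SSZ, add(SZ, Z))))
  step 3: S(add(add(SZ, add(SZ, Z)), mul(SZ, add(SSZ, add(SZ, Z)))))
  step 4: S(add(S(add(Z, add(SZ, Z))), mul(SZ, add(SSZ, add(SZ, Z)))))
  step 5: S(S(add(add(Z, add(SZ, Z)), mul(SZ, add(SSZ, add(SZ, Z))))))
  step 6: S(S(add(add(SZ, Z), mul(SZ, add(SSZ, add(SZ, Z))))))
  step 7: S(S(add(S(add(Z, Z)), mul(SZ, add(SSZ, add(SZ, Z))))))
  step 8: S(S(S(add(add(Z, Z), mul(SZ, add(SSZ, add(SZ, Z)))))))
  step 9: S(S(S(add(Z, mul(SZ, add(SSZ, add(SZ, Z)))))))
  step 10: S(S(S(mul(SZ, add(SSZ, add(SZ, Z))))))
  step 11: S(S(S(add(add(SSZ, add(SZ, Z)), mul(Z, add(SSZ, add(SZ, Z)))))))

Answer: NO — after 11 steps the term is S(S(S(add(add(SSZ, add(SZ, Z)), mul(Z, add(SSZ, add(SZ, Z))))))), not yet normal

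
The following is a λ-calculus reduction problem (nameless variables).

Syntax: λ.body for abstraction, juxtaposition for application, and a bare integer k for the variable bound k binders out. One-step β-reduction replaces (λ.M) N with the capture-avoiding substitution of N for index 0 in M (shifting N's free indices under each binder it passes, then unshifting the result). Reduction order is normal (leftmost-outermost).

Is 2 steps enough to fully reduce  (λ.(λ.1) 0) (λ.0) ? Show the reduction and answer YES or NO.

  start: (λ.(λ.1) 0) (λ.0)
  step 1: (λ.λ.0) (λ.0)
  step 2: λ.0

Answer: YES — reaches normal form λ.0 in 2 ≤ 2 steps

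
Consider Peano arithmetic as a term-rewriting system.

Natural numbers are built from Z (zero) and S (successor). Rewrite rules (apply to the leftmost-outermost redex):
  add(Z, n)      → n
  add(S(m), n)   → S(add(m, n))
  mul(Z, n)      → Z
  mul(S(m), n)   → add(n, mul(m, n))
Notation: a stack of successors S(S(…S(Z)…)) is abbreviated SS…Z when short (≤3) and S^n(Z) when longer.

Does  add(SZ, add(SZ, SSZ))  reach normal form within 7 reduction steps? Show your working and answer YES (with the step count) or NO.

Answer: YES — reaches normal form S^4(Z) in 4 ≤ 7 steps

Working:
  start: add(SZ, add(SZ, SSZ))
  step 1: S(add(Z, add(SZ, SSZ)))
  step 2: S(add(SZ, SSZ))
  step 3: S(S(add(Z, SSZ)))
  step 4: S^4(Z)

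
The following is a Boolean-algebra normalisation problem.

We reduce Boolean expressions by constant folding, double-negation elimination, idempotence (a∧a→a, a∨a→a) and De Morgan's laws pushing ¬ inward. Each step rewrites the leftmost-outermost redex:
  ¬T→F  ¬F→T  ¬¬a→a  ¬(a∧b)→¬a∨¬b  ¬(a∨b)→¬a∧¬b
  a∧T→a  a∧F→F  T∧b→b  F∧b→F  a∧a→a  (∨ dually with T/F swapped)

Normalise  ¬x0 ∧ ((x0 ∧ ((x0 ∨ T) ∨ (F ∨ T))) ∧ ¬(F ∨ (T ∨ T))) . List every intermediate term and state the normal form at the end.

  start: ¬x0 ∧ ((x0 ∧ ((x0 ∨ T) ∨ (F ∨ T))) ∧ ¬(F ∨ (T ∨ T)))
  [1] ¬x0 ∧ ((x0 ∧ (T ∨ (F ∨ T))) ∧ ¬(F ∨ (T ∨ T)))
  [2] ¬x0 ∧ ((x0 ∧ T) ∧ ¬(F ∨ (T ∨ T)))
  [3] ¬x0 ∧ (x0 ∧ ¬(F ∨ (T ∨ T)))
  [4] ¬x0 ∧ (x0 ∧ (¬F ∧ ¬(T ∨ T)))
  [5] ¬x0 ∧ (x0 ∧ (T ∧ ¬(T ∨ T)))
  [6] ¬x0 ∧ (x0 ∧ ¬(T ∨ T))
  [7] ¬x0 ∧ (x0 ∧ (¬T ∧ ¬T))
  [8] ¬x0 ∧ (x0 ∧ ¬T)
  [9] ¬x0 ∧ (x0 ∧ F)
  [10] ¬x0 ∧ F
  [11] F

Answer: normal form = F  (in 11 steps)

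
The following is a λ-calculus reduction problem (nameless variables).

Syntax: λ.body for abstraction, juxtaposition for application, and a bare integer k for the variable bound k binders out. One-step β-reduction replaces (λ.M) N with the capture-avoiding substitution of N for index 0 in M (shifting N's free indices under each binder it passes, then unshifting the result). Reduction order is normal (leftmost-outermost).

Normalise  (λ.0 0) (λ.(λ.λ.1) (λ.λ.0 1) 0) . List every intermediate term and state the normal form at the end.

  start: (λ.0 0) (λ.(λ.λ.1) (λ.λ.0 1) 0)
  step 1: (λ.(λ.λ.1) (λ.λ.0 1) 0) (λ.(λ.λ.1) (λ.λ.0 1) 0)
  step 2: (λ.λ.1) (λ.λ.0 1) (λ.(λ.λ.1) (λ.λ.0 1) 0)
  step 3: (λ.λ.λ.0 1) (λ.(λ.λ.1) (λ.λ.0 1) 0)
  step 4: λ.λ.0 1

Answer: normal form = λ.λ.0 1  (in 4 steps)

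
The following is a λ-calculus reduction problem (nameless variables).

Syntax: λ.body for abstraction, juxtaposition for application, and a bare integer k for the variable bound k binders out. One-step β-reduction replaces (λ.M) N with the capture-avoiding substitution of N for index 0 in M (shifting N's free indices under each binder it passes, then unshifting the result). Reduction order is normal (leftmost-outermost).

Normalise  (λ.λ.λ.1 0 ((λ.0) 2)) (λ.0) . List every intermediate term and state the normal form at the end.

Answer: normal form = λ.λ.1 0 (λ.0)  (in 2 steps)

Derivation:
  start: (λ.λ.λ.1 0 ((λ.0) 2)) (λ.0)
  →1  λ.λ.1 0 ((λ.0) (λ.0))
  →2  λ.λ.1 0 (λ.0)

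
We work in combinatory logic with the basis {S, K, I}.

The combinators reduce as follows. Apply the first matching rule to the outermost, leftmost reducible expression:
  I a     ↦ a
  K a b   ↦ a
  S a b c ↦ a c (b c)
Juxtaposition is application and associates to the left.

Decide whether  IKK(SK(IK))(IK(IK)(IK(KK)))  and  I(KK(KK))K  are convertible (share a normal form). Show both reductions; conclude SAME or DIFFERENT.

Answer: SAME — A ⇓ KK, B ⇓ KK

Working:
Term A:
  start: IKK(SK(IK))(IK(IK)(IK(KK)))
  →1  KK(SK(IK))(IK(IK)(IK(KK)))
  →2  K(IK(IK)(IK(KK)))
  →3  K(K(IK)(IK(KK)))
  →4  K(IK)
  →5  KK

Term B:
  start: I(KK(KK))K
  →1  KK(KK)K
  →2  KK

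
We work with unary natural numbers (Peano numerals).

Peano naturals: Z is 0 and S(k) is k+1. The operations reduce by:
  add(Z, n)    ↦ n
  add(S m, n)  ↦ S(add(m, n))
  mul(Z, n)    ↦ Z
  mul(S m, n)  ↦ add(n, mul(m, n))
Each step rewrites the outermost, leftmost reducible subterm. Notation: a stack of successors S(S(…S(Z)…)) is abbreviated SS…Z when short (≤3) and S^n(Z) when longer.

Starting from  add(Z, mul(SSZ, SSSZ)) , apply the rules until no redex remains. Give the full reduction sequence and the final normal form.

Answer: normal form = S^6(Z)  (in 12 steps)

Derivation:
  start: add(Z, mul(SSZ, SSSZ))
  step 1: mul(SSZ, SSSZ)
  step 2: add(SSSZ, mul(SZ, SSSZ))
  step 3: S(add(SSZ, mul(SZ, SSSZ)))
  step 4: S(S(add(SZ, mul(SZ, SSSZ))))
  step 5: S(S(S(add(Z, mul(SZ, SSSZ)))))
  step 6: S(S(S(mul(SZ, SSSZ))))
  step 7: S(S(S(add(SSSZ, mul(Z, SSSZ)))))
  step 8: S(S(S(S(add(SSZ, mul(Z, SSSZ))))))
  step 9: S(S(S(S(S(add(SZ, mul(Z, SSSZ)))))))
  step 10: S(S(S(S(S(S(add(Z, mul(Z, SSSZ))))))))
  step 11: S(S(S(S(S(S(mul(Z, SSSZ)))))))
  step 12: S^6(Z)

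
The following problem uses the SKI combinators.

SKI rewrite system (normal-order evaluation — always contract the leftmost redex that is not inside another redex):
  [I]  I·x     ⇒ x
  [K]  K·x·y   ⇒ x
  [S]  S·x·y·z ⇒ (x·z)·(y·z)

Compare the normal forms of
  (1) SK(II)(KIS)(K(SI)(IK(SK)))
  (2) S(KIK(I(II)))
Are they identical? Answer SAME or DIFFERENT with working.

Term A:
  start: SK(II)(KIS)(K(SI)(IK(SK)))
  →1  K(KIS)(II(KIS))(K(SI)(IK(SK)))
  →2  KIS(K(SI)(IK(SK)))
  →3  I(K(SI)(IK(SK)))
  →4  K(SI)(IK(SK))
  →5  SI

Term B:
  start: S(KIK(I(II)))
  →1  S(I(I(II)))
  →2  S(I(II))
  →3  S(II)
  →4  SI

Answer: SAME — A ⇓ SI, B ⇓ SI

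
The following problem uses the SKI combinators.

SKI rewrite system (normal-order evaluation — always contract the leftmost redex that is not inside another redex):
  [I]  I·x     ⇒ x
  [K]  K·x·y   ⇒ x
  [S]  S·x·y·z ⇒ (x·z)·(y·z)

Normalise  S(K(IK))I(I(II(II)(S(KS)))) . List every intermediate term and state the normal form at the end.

  start: S(K(IK))I(I(II(II)(S(KS))))
  →1  K(IK)(I(II(II)(S(KS))))(I(I(II(II)(S(KS)))))
  →2  IK(I(I(II(II)(S(KS)))))
  →3  K(I(I(II(II)(S(KS)))))
  →4  K(I(II(II)(S(KS))))
  →5  K(II(II)(S(KS)))
  →6  K(I(II)(S(KS)))
  →7  K(II(S(KS)))
  →8  K(I(S(KS)))
  →9  K(S(KS))

Answer: normal form = K(S(KS))  (in 9 steps)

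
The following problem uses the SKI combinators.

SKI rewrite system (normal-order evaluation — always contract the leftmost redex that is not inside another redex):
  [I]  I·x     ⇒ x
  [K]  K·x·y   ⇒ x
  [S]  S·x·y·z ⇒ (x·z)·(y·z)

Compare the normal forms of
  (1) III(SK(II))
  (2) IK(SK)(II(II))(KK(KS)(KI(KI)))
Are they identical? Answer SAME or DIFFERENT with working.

Term A:
  start: III(SK(II))
  step 1: II(SK(II))
  step 2: I(SK(II))
  step 3: SK(II)
  step 4: SKI

Term B:
  start: IK(SK)(II(II))(KK(KS)(KI(KI)))
  step 1: K(SK)(II(II))(KK(KS)(KI(KI)))
  step 2: SK(KK(KS)(KI(KI)))
  step 3: SK(K(KI(KI)))
  step 4: SK(KI)

Answer: DIFFERENT — A ⇓ SKI, B ⇓ SK(KI)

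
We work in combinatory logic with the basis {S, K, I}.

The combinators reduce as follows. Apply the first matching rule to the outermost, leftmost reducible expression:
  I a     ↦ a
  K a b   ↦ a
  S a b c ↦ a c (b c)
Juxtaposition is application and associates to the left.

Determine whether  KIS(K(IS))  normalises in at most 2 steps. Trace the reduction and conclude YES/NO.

  start: KIS(K(IS))
  step 1: I(K(IS))
  step 2: K(IS)

Answer: NO — after 2 steps the term is K(IS), not yet normal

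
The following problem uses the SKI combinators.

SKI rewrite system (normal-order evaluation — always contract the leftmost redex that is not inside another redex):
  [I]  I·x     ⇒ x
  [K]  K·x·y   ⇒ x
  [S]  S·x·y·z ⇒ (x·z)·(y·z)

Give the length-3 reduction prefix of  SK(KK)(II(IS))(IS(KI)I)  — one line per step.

  start: SK(KK)(II(IS))(IS(KI)I)
  [1] K(II(IS))(KK(II(IS)))(IS(KI)I)
  [2] II(IS)(IS(KI)I)
  [3] I(IS)(IS(KI)I)

Answer: after 3 steps: I(IS)(IS(KI)I)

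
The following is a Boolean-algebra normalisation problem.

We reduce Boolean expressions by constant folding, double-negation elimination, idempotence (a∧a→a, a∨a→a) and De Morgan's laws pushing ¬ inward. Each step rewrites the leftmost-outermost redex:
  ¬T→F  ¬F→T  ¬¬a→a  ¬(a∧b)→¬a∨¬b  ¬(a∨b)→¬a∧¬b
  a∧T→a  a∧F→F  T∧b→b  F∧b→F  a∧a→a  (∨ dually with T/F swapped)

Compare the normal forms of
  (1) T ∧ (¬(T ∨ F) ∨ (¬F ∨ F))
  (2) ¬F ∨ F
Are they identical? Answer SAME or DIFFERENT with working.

Answer: SAME — A ⇓ T, B ⇓ T

Reduction:
Term A:
  start: T ∧ (¬(T ∨ F) ∨ (¬F ∨ F))
  →1  ¬(T ∨ F) ∨ (¬F ∨ F)
  →2  (¬T ∧ ¬F) ∨ (¬F ∨ F)
  →3  (F ∧ ¬F) ∨ (¬F ∨ F)
  →4  F ∨ (¬F ∨ F)
  →5  ¬F ∨ F
  →6  ¬F
  →7  T

Term B:
  start: ¬F ∨ F
  →1  ¬F
  →2  T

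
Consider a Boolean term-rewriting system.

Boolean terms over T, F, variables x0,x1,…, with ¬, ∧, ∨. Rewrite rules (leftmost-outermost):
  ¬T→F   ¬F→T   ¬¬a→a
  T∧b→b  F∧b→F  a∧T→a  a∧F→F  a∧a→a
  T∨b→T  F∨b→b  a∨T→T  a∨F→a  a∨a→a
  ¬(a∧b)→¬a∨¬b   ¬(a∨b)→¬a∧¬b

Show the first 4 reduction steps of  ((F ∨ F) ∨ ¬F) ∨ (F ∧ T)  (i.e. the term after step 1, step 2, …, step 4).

Answer: after 4 steps: T

Working:
  start: ((F ∨ F) ∨ ¬F) ∨ (F ∧ T)
  step 1: (F ∨ ¬F) ∨ (F ∧ T)
  step 2: ¬F ∨ (F ∧ T)
  step 3: T ∨ (F ∧ T)
  step 4: T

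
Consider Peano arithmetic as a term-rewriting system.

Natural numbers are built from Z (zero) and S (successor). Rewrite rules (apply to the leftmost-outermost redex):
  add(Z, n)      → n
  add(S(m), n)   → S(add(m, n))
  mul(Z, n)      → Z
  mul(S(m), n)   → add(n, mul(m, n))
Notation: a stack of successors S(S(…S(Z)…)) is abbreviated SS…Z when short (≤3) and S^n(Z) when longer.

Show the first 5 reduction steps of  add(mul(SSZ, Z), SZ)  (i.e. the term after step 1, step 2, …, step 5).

Answer: after 5 steps: add(Z, SZ)

Derivation:
  start: add(mul(SSZ, Z), SZ)
  [1] add(add(Z, mul(SZ, Z)), SZ)
  [2] add(mul(SZ, Z), SZ)
  [3] add(add(Z, mul(Z, Z)), SZ)
  [4] add(mul(Z, Z), SZ)
  [5] add(Z, SZ)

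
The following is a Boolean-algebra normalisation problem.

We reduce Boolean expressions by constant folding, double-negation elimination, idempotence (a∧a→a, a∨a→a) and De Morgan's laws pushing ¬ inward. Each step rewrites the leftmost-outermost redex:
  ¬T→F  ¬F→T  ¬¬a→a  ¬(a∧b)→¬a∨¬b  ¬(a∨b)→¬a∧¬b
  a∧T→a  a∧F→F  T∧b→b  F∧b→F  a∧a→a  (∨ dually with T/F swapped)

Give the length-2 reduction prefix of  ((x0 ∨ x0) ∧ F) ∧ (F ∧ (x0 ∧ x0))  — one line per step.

  start: ((x0 ∨ x0) ∧ F) ∧ (F ∧ (x0 ∧ x0))
  [1] F ∧ (F ∧ (x0 ∧ x0))
  [2] F

Answer: after 2 steps: F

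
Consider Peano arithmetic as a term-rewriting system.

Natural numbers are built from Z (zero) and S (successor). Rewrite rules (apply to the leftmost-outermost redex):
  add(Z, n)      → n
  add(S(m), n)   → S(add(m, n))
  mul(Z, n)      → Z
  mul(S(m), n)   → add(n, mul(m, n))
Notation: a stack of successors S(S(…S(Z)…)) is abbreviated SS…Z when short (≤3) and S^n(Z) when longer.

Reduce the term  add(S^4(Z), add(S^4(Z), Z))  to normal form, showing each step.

  start: add(S^4(Z), add(S^4(Z), Z))
  →1  S(add(SSSZ, add(S^4(Z), Z)))
  →2  S(S(add(SSZ, add(S^4(Z), Z))))
  →3  S(S(S(add(SZ, add(S^4(Z), Z)))))
  →4  S(S(S(S(add(Z, add(S^4(Z), Z))))))
  →5  S(S(S(S(add(S^4(Z), Z)))))
  →6  S(S(S(S(S(add(SSSZ, Z))))))
  →7  S(S(S(S(S(S(add(SSZ, Z)))))))
  →8  S(S(S(S(S(S(S(add(SZ, Z))))))))
  →9  S(S(S(S(S(S(S(S(add(Z, Z)))))))))
  →10  S^8(Z)

Answer: normal form = S^8(Z)  (in 10 steps)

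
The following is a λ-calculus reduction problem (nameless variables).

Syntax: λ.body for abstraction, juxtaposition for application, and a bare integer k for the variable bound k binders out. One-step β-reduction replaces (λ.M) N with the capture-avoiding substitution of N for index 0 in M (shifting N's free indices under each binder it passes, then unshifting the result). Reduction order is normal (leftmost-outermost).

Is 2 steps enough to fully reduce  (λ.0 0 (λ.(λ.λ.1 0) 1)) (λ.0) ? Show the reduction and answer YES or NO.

  start: (λ.0 0 (λ.(λ.λ.1 0) 1)) (λ.0)
  →1  (λ.0) (λ.0) (λ.(λ.λ.1 0) (λ.0))
  →2  (λ.0) (λ.(λ.λ.1 0) (λ.0))

Answer: NO — after 2 steps the term is (λ.0) (λ.(λ.λ.1 0) (λ.0)), not yet normal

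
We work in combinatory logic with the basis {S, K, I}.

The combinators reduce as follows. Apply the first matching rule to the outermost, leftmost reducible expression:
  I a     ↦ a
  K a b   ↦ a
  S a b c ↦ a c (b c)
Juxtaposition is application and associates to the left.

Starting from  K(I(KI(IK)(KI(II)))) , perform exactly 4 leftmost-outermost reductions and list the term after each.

  start: K(I(KI(IK)(KI(II))))
  step 1: K(KI(IK)(KI(II)))
  step 2: K(I(KI(II)))
  step 3: K(KI(II))
  step 4: KI

Answer: after 4 steps: KI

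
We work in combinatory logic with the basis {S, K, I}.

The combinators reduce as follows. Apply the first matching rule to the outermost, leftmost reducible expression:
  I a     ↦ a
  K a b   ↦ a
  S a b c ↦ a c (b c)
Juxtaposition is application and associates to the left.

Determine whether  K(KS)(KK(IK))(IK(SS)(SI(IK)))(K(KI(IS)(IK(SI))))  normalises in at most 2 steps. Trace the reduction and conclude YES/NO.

Answer: NO — after 2 steps the term is S(K(KI(IS)(IK(SI)))), not yet normal

Reduction:
  start: K(KS)(KK(IK))(IK(SS)(SI(IK)))(K(KI(IS)(IK(SI))))
  →1  KS(IK(SS)(SI(IK)))(K(KI(IS)(IK(SI))))
  →2  S(K(KI(IS)(IK(SI))))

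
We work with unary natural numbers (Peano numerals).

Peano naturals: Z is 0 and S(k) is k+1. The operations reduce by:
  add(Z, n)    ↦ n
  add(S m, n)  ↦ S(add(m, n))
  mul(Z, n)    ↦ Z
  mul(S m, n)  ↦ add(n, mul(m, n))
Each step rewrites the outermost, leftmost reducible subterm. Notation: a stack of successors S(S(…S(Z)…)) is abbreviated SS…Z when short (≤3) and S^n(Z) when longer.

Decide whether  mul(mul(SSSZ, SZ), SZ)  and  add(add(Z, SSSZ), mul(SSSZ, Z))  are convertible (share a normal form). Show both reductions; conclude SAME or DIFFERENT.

Term A:
  start: mul(mul(SSSZ, SZ), SZ)
  [1] mul(add(SZ, mul(SSZ, SZ)), SZ)
  [2] mul(S(add(Z, mul(SSZ, SZ))), SZ)
  [3] add(SZ, mul(add(Z, mul(SSZ, SZ)), SZ))
  [4] S(add(Z, mul(add(Z, mul(SSZ, SZ)), SZ)))
  [5] S(mul(add(Z, mul(SSZ, SZ)), SZ))
  [6] S(mul(mul(SSZ, SZ), SZ))
  [7] S(mul(add(SZ, mul(SZ, SZ)), SZ))
  [8] S(mul(S(add(Z, mul(SZ, SZ))), SZ))
  [9] S(add(SZ, mul(add(Z, mul(SZ, SZ)), SZ)))
  [10] S(S(add(Z, mul(add(Z, mul(SZ, SZ)), SZ))))
  [11] S(S(mul(add(Z, mul(SZ, SZ)), SZ)))
  [12] S(S(mul(mul(SZ, SZ), SZ)))
  [13] S(S(mul(add(SZ, mul(Z, SZ)), SZ)))
  [14] S(S(mul(S(add(Z, mul(Z, SZ))), SZ)))
  [15] S(S(add(SZ, mul(add(Z, mul(Z, SZ)), SZ))))
  [16] S(S(S(add(Z, mul(add(Z, mul(Z, SZ)), SZ)))))
  [17] S(S(S(mul(add(Z, mul(Z, SZ)), SZ))))
  [18] S(S(S(mul(mul(Z, SZ), SZ))))
  [19] S(S(S(mul(Z, SZ))))
  [20] SSSZ

Term B:
  start: add(add(Z, SSSZ), mul(SSSZ, Z))
  [1] add(SSSZ, mul(SSSZ, Z))
  [2] S(add(SSZ, mul(SSSZ, Z)))
  [3] S(S(add(SZ, mul(SSSZ, Z))))
  [4] S(S(S(add(Z, mul(SSSZ, Z)))))
  [5] S(S(S(mul(SSSZ, Z))))
  [6] S(S(S(add(Z, mul(SSZ, Z)))))
  [7] S(S(S(mul(SSZ, Z))))
  [8] S(S(S(add(Z, mul(SZ, Z)))))
  [9] S(S(S(mul(SZ, Z))))
  [10] S(S(S(add(Z, mul(Z, Z)))))
  [11] S(S(S(mul(Z, Z))))
  [12] SSSZ

Answer: SAME — A ⇓ SSSZ, B ⇓ SSSZ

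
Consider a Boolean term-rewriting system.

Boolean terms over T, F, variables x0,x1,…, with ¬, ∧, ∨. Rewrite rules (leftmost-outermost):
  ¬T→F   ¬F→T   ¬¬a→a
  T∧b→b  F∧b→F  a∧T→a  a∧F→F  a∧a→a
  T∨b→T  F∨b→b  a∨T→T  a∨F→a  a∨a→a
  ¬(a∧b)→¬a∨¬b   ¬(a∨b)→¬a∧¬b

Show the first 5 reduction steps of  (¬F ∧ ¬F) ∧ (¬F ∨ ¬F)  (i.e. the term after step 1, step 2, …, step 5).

  start: (¬F ∧ ¬F) ∧ (¬F ∨ ¬F)
  →1  ¬F ∧ (¬F ∨ ¬F)
  →2  T ∧ (¬F ∨ ¬F)
  →3  ¬F ∨ ¬F
  →4  ¬F
  →5  T

Answer: after 5 steps: T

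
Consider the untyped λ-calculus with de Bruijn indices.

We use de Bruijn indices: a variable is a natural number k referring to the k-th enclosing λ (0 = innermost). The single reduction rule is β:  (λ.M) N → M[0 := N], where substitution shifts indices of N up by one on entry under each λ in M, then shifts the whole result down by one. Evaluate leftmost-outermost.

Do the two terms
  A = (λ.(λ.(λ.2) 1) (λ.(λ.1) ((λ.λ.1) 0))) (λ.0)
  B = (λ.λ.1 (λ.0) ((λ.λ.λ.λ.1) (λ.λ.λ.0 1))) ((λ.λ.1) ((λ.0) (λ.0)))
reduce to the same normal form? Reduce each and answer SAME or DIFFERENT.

Answer: DIFFERENT — A ⇓ λ.0, B ⇓ λ.λ.λ.λ.1

Reduction:
Term A:
  start: (λ.(λ.(λ.2) 1) (λ.(λ.1) ((λ.λ.1) 0))) (λ.0)
  step 1: (λ.(λ.λ.0) (λ.0)) (λ.(λ.1) ((λ.λ.1) 0))
  step 2: (λ.λ.0) (λ.0)
  step 3: λ.0

Term B:
  start: (λ.λ.1 (λ.0) ((λ.λ.λ.λ.1) (λ.λ.λ.0 1))) ((λ.λ.1) ((λ.0) (λ.0)))
  step 1: λ.(λ.λ.1) ((λ.0) (λ.0)) (λ.0) ((λ.λ.λ.λ.1) (λ.λ.λ.0 1))
  step 2: λ.(λ.(λ.0) (λ.0)) (λ.0) ((λ.λ.λ.λ.1) (λ.λ.λ.0 1))
  step 3: λ.(λ.0) (λ.0) ((λ.λ.λ.λ.1) (λ.λ.λ.0 1))
  step 4: λ.(λ.0) ((λ.λ.λ.λ.1) (λ.λ.λ.0 1))
  step 5: λ.(λ.λ.λ.λ.1) (λ.λ.λ.0 1)
  step 6: λ.λ.λ.λ.1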